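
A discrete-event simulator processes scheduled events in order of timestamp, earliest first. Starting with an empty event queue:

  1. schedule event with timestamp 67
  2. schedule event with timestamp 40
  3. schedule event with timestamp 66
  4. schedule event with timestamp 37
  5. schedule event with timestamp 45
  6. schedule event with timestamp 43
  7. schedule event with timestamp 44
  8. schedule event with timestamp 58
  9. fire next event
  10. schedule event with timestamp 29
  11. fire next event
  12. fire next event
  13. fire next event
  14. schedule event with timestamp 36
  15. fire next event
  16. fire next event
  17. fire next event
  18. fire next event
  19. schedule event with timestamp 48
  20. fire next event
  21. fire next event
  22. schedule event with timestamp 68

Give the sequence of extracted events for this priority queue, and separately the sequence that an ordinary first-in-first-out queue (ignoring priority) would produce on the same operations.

insert 67 → {67}
insert 40 → {40, 67}
insert 66 → {40, 66, 67}
insert 37 → {37, 40, 66, 67}
insert 45 → {37, 40, 45, 66, 67}
insert 43 → {37, 40, 43, 45, 66, 67}
insert 44 → {37, 40, 43, 44, 45, 66, 67}
insert 58 → {37, 40, 43, 44, 45, 58, 66, 67}
fire next event → 37; now {40, 43, 44, 45, 58, 66, 67}
insert 29 → {29, 40, 43, 44, 45, 58, 66, 67}
fire next event → 29; now {40, 43, 44, 45, 58, 66, 67}
fire next event → 40; now {43, 44, 45, 58, 66, 67}
fire next event → 43; now {44, 45, 58, 66, 67}
insert 36 → {36, 44, 45, 58, 66, 67}
fire next event → 36; now {44, 45, 58, 66, 67}
fire next event → 44; now {45, 58, 66, 67}
fire next event → 45; now {58, 66, 67}
fire next event → 58; now {66, 67}
insert 48 → {48, 66, 67}
fire next event → 48; now {66, 67}
fire next event → 66; now {67}
insert 68 → {67, 68}

priority queue: [37, 29, 40, 43, 36, 44, 45, 58, 48, 66]; FIFO queue: 67 → 40 → 66 → 37 → 45 → 43 → 44 → 58 → 29 → 36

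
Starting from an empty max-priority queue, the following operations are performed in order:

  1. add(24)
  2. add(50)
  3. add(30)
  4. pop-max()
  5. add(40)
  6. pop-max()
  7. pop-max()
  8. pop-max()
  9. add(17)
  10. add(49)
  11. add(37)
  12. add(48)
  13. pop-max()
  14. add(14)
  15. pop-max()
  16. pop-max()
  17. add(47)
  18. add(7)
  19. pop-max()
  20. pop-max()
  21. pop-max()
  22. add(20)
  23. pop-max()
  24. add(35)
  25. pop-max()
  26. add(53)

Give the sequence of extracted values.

[50, 40, 30, 24, 49, 48, 37, 47, 17, 14, 20, 35]

insert 24 → {24}
insert 50 → {50, 24}
insert 30 → {50, 30, 24}
pop-max → 50; now {30, 24}
insert 40 → {40, 30, 24}
pop-max → 40; now {30, 24}
pop-max → 30; now {24}
pop-max → 24; now {}
insert 17 → {17}
insert 49 → {49, 17}
insert 37 → {49, 37, 17}
insert 48 → {49, 48, 37, 17}
pop-max → 49; now {48, 37, 17}
insert 14 → {48, 37, 17, 14}
pop-max → 48; now {37, 17, 14}
pop-max → 37; now {17, 14}
insert 47 → {47, 17, 14}
insert 7 → {47, 17, 14, 7}
pop-max → 47; now {17, 14, 7}
pop-max → 17; now {14, 7}
pop-max → 14; now {7}
insert 20 → {20, 7}
pop-max → 20; now {7}
insert 35 → {35, 7}
pop-max → 35; now {7}
insert 53 → {53, 7}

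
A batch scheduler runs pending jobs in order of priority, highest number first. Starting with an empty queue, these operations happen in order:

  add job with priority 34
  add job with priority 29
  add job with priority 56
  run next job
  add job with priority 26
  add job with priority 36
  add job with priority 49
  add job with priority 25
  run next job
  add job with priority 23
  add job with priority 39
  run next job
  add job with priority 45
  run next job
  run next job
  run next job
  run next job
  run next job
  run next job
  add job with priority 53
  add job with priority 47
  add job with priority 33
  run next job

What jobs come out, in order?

insert 34 → {34}
insert 29 → {34, 29}
insert 56 → {56, 34, 29}
run next job → 56; now {34, 29}
insert 26 → {34, 29, 26}
insert 36 → {36, 34, 29, 26}
insert 49 → {49, 36, 34, 29, 26}
insert 25 → {49, 36, 34, 29, 26, 25}
run next job → 49; now {36, 34, 29, 26, 25}
insert 23 → {36, 34, 29, 26, 25, 23}
insert 39 → {39, 36, 34, 29, 26, 25, 23}
run next job → 39; now {36, 34, 29, 26, 25, 23}
insert 45 → {45, 36, 34, 29, 26, 25, 23}
run next job → 45; now {36, 34, 29, 26, 25, 23}
run next job → 36; now {34, 29, 26, 25, 23}
run next job → 34; now {29, 26, 25, 23}
run next job → 29; now {26, 25, 23}
run next job → 26; now {25, 23}
run next job → 25; now {23}
insert 53 → {53, 23}
insert 47 → {53, 47, 23}
insert 33 → {53, 47, 33, 23}
run next job → 53; now {47, 33, 23}

[56, 49, 39, 45, 36, 34, 29, 26, 25, 53]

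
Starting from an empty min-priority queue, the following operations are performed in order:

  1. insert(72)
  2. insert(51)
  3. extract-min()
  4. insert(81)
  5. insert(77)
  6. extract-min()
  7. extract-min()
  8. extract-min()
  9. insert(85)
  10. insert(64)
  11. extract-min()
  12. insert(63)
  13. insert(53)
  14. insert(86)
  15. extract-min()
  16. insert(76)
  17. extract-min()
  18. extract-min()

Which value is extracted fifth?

64

insert 72 → {72}
insert 51 → {51, 72}
extract-min → 51; now {72}
insert 81 → {72, 81}
insert 77 → {72, 77, 81}
extract-min → 72; now {77, 81}
extract-min → 77; now {81}
extract-min → 81; now {}
insert 85 → {85}
insert 64 → {64, 85}
extract-min → 64; now {85}
insert 63 → {63, 85}
insert 53 → {53, 63, 85}
insert 86 → {53, 63, 85, 86}
extract-min → 53; now {63, 85, 86}
insert 76 → {63, 76, 85, 86}
extract-min → 63; now {76, 85, 86}
extract-min → 76; now {85, 86}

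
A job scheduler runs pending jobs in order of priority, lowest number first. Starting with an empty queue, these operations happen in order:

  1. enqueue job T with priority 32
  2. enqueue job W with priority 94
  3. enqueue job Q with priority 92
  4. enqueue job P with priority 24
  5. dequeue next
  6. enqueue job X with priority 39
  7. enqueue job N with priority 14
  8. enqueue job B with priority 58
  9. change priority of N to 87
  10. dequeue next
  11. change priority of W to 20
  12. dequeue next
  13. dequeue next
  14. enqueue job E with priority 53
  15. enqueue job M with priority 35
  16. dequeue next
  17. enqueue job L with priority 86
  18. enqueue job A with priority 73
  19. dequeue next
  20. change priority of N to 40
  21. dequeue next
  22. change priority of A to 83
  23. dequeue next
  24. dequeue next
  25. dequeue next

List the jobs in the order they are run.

P, T, W, X, M, E, N, B, A, L

add T (priority 32) → {T:32}
add W (priority 94) → {T:32, W:94}
add Q (priority 92) → {T:32, Q:92, W:94}
add P (priority 24) → {P:24, T:32, Q:92, W:94}
dequeue next → P; now {T:32, Q:92, W:94}
add X (priority 39) → {T:32, X:39, Q:92, W:94}
add N (priority 14) → {N:14, T:32, X:39, Q:92, W:94}
add B (priority 58) → {N:14, T:32, X:39, B:58, Q:92, W:94}
update N to priority 87 → {T:32, X:39, B:58, N:87, Q:92, W:94}
dequeue next → T; now {X:39, B:58, N:87, Q:92, W:94}
update W to priority 20 → {W:20, X:39, B:58, N:87, Q:92}
dequeue next → W; now {X:39, B:58, N:87, Q:92}
dequeue next → X; now {B:58, N:87, Q:92}
add E (priority 53) → {E:53, B:58, N:87, Q:92}
add M (priority 35) → {M:35, E:53, B:58, N:87, Q:92}
dequeue next → M; now {E:53, B:58, N:87, Q:92}
add L (priority 86) → {E:53, B:58, L:86, N:87, Q:92}
add A (priority 73) → {E:53, B:58, A:73, L:86, N:87, Q:92}
dequeue next → E; now {B:58, A:73, L:86, N:87, Q:92}
update N to priority 40 → {N:40, B:58, A:73, L:86, Q:92}
dequeue next → N; now {B:58, A:73, L:86, Q:92}
update A to priority 83 → {B:58, A:83, L:86, Q:92}
dequeue next → B; now {A:83, L:86, Q:92}
dequeue next → A; now {L:86, Q:92}
dequeue next → L; now {Q:92}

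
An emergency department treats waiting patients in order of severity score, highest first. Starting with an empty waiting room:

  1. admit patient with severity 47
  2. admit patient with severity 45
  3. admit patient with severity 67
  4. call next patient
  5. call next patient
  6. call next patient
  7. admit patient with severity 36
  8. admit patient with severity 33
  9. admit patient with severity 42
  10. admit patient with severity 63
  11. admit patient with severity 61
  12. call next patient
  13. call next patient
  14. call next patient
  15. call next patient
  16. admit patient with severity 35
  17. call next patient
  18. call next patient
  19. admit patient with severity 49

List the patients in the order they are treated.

67 → 47 → 45 → 63 → 61 → 42 → 36 → 35 → 33

insert 47 → {47}
insert 45 → {47, 45}
insert 67 → {67, 47, 45}
call next patient → 67; now {47, 45}
call next patient → 47; now {45}
call next patient → 45; now {}
insert 36 → {36}
insert 33 → {36, 33}
insert 42 → {42, 36, 33}
insert 63 → {63, 42, 36, 33}
insert 61 → {63, 61, 42, 36, 33}
call next patient → 63; now {61, 42, 36, 33}
call next patient → 61; now {42, 36, 33}
call next patient → 42; now {36, 33}
call next patient → 36; now {33}
insert 35 → {35, 33}
call next patient → 35; now {33}
call next patient → 33; now {}
insert 49 → {49}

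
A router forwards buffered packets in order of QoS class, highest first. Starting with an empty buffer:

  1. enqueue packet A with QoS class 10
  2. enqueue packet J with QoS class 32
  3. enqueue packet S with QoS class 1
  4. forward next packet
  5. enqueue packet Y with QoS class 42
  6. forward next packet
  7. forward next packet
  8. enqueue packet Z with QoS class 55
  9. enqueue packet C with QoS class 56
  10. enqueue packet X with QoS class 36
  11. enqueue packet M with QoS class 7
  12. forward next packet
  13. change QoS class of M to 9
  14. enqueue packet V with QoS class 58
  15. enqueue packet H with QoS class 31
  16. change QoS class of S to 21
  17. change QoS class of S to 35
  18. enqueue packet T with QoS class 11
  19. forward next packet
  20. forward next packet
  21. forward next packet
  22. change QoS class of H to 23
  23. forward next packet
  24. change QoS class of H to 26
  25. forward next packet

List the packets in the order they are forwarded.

add A (QoS class 10) → {A:10}
add J (QoS class 32) → {J:32, A:10}
add S (QoS class 1) → {J:32, A:10, S:1}
forward next packet → J; now {A:10, S:1}
add Y (QoS class 42) → {Y:42, A:10, S:1}
forward next packet → Y; now {A:10, S:1}
forward next packet → A; now {S:1}
add Z (QoS class 55) → {Z:55, S:1}
add C (QoS class 56) → {C:56, Z:55, S:1}
add X (QoS class 36) → {C:56, Z:55, X:36, S:1}
add M (QoS class 7) → {C:56, Z:55, X:36, M:7, S:1}
forward next packet → C; now {Z:55, X:36, M:7, S:1}
update M to QoS class 9 → {Z:55, X:36, M:9, S:1}
add V (QoS class 58) → {V:58, Z:55, X:36, M:9, S:1}
add H (QoS class 31) → {V:58, Z:55, X:36, H:31, M:9, S:1}
update S to QoS class 21 → {V:58, Z:55, X:36, H:31, S:21, M:9}
update S to QoS class 35 → {V:58, Z:55, X:36, S:35, H:31, M:9}
add T (QoS class 11) → {V:58, Z:55, X:36, S:35, H:31, T:11, M:9}
forward next packet → V; now {Z:55, X:36, S:35, H:31, T:11, M:9}
forward next packet → Z; now {X:36, S:35, H:31, T:11, M:9}
forward next packet → X; now {S:35, H:31, T:11, M:9}
update H to QoS class 23 → {S:35, H:23, T:11, M:9}
forward next packet → S; now {H:23, T:11, M:9}
update H to QoS class 26 → {H:26, T:11, M:9}
forward next packet → H; now {T:11, M:9}

J, Y, A, C, V, Z, X, S, H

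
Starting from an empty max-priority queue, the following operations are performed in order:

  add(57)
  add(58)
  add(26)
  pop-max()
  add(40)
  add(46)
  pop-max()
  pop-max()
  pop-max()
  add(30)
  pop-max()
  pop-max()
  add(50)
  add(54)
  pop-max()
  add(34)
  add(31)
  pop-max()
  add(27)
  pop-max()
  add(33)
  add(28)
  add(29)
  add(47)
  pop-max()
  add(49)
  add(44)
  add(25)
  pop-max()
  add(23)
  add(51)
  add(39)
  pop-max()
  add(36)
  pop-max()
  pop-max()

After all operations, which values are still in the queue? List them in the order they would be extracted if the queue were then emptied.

36 → 33 → 31 → 29 → 28 → 27 → 25 → 23

insert 57 → {57}
insert 58 → {58, 57}
insert 26 → {58, 57, 26}
pop-max → 58; now {57, 26}
insert 40 → {57, 40, 26}
insert 46 → {57, 46, 40, 26}
pop-max → 57; now {46, 40, 26}
pop-max → 46; now {40, 26}
pop-max → 40; now {26}
insert 30 → {30, 26}
pop-max → 30; now {26}
pop-max → 26; now {}
insert 50 → {50}
insert 54 → {54, 50}
pop-max → 54; now {50}
insert 34 → {50, 34}
insert 31 → {50, 34, 31}
pop-max → 50; now {34, 31}
insert 27 → {34, 31, 27}
pop-max → 34; now {31, 27}
insert 33 → {33, 31, 27}
insert 28 → {33, 31, 28, 27}
insert 29 → {33, 31, 29, 28, 27}
insert 47 → {47, 33, 31, 29, 28, 27}
pop-max → 47; now {33, 31, 29, 28, 27}
insert 49 → {49, 33, 31, 29, 28, 27}
insert 44 → {49, 44, 33, 31, 29, 28, 27}
insert 25 → {49, 44, 33, 31, 29, 28, 27, 25}
pop-max → 49; now {44, 33, 31, 29, 28, 27, 25}
insert 23 → {44, 33, 31, 29, 28, 27, 25, 23}
insert 51 → {51, 44, 33, 31, 29, 28, 27, 25, 23}
insert 39 → {51, 44, 39, 33, 31, 29, 28, 27, 25, 23}
pop-max → 51; now {44, 39, 33, 31, 29, 28, 27, 25, 23}
insert 36 → {44, 39, 36, 33, 31, 29, 28, 27, 25, 23}
pop-max → 44; now {39, 36, 33, 31, 29, 28, 27, 25, 23}
pop-max → 39; now {36, 33, 31, 29, 28, 27, 25, 23}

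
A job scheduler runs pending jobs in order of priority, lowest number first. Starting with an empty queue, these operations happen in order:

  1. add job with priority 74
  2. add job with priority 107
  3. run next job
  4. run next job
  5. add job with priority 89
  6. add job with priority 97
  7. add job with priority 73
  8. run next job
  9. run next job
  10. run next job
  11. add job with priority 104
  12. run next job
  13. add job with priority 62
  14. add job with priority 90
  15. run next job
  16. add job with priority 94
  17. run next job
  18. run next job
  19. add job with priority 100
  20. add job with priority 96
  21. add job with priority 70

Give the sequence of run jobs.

74 → 107 → 73 → 89 → 97 → 104 → 62 → 90 → 94

insert 74 → {74}
insert 107 → {74, 107}
run next job → 74; now {107}
run next job → 107; now {}
insert 89 → {89}
insert 97 → {89, 97}
insert 73 → {73, 89, 97}
run next job → 73; now {89, 97}
run next job → 89; now {97}
run next job → 97; now {}
insert 104 → {104}
run next job → 104; now {}
insert 62 → {62}
insert 90 → {62, 90}
run next job → 62; now {90}
insert 94 → {90, 94}
run next job → 90; now {94}
run next job → 94; now {}
insert 100 → {100}
insert 96 → {96, 100}
insert 70 → {70, 96, 100}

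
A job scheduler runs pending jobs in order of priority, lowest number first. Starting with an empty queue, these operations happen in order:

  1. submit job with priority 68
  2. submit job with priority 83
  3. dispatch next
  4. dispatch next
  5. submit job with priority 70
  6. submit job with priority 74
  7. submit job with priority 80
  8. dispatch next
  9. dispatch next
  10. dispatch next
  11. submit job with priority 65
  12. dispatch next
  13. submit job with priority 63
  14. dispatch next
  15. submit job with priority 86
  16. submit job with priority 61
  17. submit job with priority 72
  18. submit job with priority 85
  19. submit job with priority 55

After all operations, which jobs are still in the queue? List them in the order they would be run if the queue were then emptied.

55 → 61 → 72 → 85 → 86

insert 68 → {68}
insert 83 → {68, 83}
dispatch next → 68; now {83}
dispatch next → 83; now {}
insert 70 → {70}
insert 74 → {70, 74}
insert 80 → {70, 74, 80}
dispatch next → 70; now {74, 80}
dispatch next → 74; now {80}
dispatch next → 80; now {}
insert 65 → {65}
dispatch next → 65; now {}
insert 63 → {63}
dispatch next → 63; now {}
insert 86 → {86}
insert 61 → {61, 86}
insert 72 → {61, 72, 86}
insert 85 → {61, 72, 85, 86}
insert 55 → {55, 61, 72, 85, 86}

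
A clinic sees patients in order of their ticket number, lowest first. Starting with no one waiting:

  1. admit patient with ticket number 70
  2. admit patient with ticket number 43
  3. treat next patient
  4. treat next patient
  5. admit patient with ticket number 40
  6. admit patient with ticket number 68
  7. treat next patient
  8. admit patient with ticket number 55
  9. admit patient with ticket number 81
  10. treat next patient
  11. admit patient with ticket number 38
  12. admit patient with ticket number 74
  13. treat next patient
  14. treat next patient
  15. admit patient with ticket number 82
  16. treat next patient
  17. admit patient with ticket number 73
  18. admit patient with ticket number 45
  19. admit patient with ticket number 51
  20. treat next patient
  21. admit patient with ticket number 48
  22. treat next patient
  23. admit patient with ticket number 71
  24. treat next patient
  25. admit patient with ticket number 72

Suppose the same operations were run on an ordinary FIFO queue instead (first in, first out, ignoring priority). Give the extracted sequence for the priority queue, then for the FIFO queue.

priority queue: [43, 70, 40, 55, 38, 68, 74, 45, 48, 51]; FIFO queue: 70 → 43 → 40 → 68 → 55 → 81 → 38 → 74 → 82 → 73

insert 70 → {70}
insert 43 → {43, 70}
treat next patient → 43; now {70}
treat next patient → 70; now {}
insert 40 → {40}
insert 68 → {40, 68}
treat next patient → 40; now {68}
insert 55 → {55, 68}
insert 81 → {55, 68, 81}
treat next patient → 55; now {68, 81}
insert 38 → {38, 68, 81}
insert 74 → {38, 68, 74, 81}
treat next patient → 38; now {68, 74, 81}
treat next patient → 68; now {74, 81}
insert 82 → {74, 81, 82}
treat next patient → 74; now {81, 82}
insert 73 → {73, 81, 82}
insert 45 → {45, 73, 81, 82}
insert 51 → {45, 51, 73, 81, 82}
treat next patient → 45; now {51, 73, 81, 82}
insert 48 → {48, 51, 73, 81, 82}
treat next patient → 48; now {51, 73, 81, 82}
insert 71 → {51, 71, 73, 81, 82}
treat next patient → 51; now {71, 73, 81, 82}
insert 72 → {71, 72, 73, 81, 82}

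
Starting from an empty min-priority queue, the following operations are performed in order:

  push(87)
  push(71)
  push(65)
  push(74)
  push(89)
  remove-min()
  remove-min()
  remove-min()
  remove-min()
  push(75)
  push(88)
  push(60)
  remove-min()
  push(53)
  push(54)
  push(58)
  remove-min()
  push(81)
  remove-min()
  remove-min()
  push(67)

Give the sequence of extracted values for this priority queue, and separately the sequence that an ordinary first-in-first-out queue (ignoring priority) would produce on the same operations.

insert 87 → {87}
insert 71 → {71, 87}
insert 65 → {65, 71, 87}
insert 74 → {65, 71, 74, 87}
insert 89 → {65, 71, 74, 87, 89}
remove-min → 65; now {71, 74, 87, 89}
remove-min → 71; now {74, 87, 89}
remove-min → 74; now {87, 89}
remove-min → 87; now {89}
insert 75 → {75, 89}
insert 88 → {75, 88, 89}
insert 60 → {60, 75, 88, 89}
remove-min → 60; now {75, 88, 89}
insert 53 → {53, 75, 88, 89}
insert 54 → {53, 54, 75, 88, 89}
insert 58 → {53, 54, 58, 75, 88, 89}
remove-min → 53; now {54, 58, 75, 88, 89}
insert 81 → {54, 58, 75, 81, 88, 89}
remove-min → 54; now {58, 75, 81, 88, 89}
remove-min → 58; now {75, 81, 88, 89}
insert 67 → {67, 75, 81, 88, 89}

priority queue: 65 → 71 → 74 → 87 → 60 → 53 → 54 → 58; FIFO queue: 87 → 71 → 65 → 74 → 89 → 75 → 88 → 60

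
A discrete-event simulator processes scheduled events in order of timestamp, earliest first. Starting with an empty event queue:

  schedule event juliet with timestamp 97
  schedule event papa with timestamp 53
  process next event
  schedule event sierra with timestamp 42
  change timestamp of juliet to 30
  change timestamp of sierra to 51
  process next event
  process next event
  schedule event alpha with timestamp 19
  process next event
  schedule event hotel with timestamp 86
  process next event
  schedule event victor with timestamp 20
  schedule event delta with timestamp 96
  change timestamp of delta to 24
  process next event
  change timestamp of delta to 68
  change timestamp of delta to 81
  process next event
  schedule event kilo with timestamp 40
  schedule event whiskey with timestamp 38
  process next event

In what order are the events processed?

[papa, juliet, sierra, alpha, hotel, victor, delta, whiskey]

add juliet (timestamp 97) → {juliet:97}
add papa (timestamp 53) → {papa:53, juliet:97}
process next event → papa; now {juliet:97}
add sierra (timestamp 42) → {sierra:42, juliet:97}
update juliet to timestamp 30 → {juliet:30, sierra:42}
update sierra to timestamp 51 → {juliet:30, sierra:51}
process next event → juliet; now {sierra:51}
process next event → sierra; now {}
add alpha (timestamp 19) → {alpha:19}
process next event → alpha; now {}
add hotel (timestamp 86) → {hotel:86}
process next event → hotel; now {}
add victor (timestamp 20) → {victor:20}
add delta (timestamp 96) → {victor:20, delta:96}
update delta to timestamp 24 → {victor:20, delta:24}
process next event → victor; now {delta:24}
update delta to timestamp 68 → {delta:68}
update delta to timestamp 81 → {delta:81}
process next event → delta; now {}
add kilo (timestamp 40) → {kilo:40}
add whiskey (timestamp 38) → {whiskey:38, kilo:40}
process next event → whiskey; now {kilo:40}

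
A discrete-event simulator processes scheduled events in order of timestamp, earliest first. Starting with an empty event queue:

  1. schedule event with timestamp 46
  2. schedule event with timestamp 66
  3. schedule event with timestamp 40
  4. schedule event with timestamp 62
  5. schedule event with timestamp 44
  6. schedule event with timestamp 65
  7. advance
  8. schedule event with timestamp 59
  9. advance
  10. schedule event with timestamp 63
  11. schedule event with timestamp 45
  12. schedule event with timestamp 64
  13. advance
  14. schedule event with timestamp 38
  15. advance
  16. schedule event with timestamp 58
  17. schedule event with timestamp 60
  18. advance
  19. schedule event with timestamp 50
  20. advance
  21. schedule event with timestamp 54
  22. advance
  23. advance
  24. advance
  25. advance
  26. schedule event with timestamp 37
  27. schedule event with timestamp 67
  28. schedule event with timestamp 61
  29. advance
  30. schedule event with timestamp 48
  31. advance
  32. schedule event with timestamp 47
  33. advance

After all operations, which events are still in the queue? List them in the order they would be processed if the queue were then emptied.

insert 46 → {46}
insert 66 → {46, 66}
insert 40 → {40, 46, 66}
insert 62 → {40, 46, 62, 66}
insert 44 → {40, 44, 46, 62, 66}
insert 65 → {40, 44, 46, 62, 65, 66}
advance → 40; now {44, 46, 62, 65, 66}
insert 59 → {44, 46, 59, 62, 65, 66}
advance → 44; now {46, 59, 62, 65, 66}
insert 63 → {46, 59, 62, 63, 65, 66}
insert 45 → {45, 46, 59, 62, 63, 65, 66}
insert 64 → {45, 46, 59, 62, 63, 64, 65, 66}
advance → 45; now {46, 59, 62, 63, 64, 65, 66}
insert 38 → {38, 46, 59, 62, 63, 64, 65, 66}
advance → 38; now {46, 59, 62, 63, 64, 65, 66}
insert 58 → {46, 58, 59, 62, 63, 64, 65, 66}
insert 60 → {46, 58, 59, 60, 62, 63, 64, 65, 66}
advance → 46; now {58, 59, 60, 62, 63, 64, 65, 66}
insert 50 → {50, 58, 59, 60, 62, 63, 64, 65, 66}
advance → 50; now {58, 59, 60, 62, 63, 64, 65, 66}
insert 54 → {54, 58, 59, 60, 62, 63, 64, 65, 66}
advance → 54; now {58, 59, 60, 62, 63, 64, 65, 66}
advance → 58; now {59, 60, 62, 63, 64, 65, 66}
advance → 59; now {60, 62, 63, 64, 65, 66}
advance → 60; now {62, 63, 64, 65, 66}
insert 37 → {37, 62, 63, 64, 65, 66}
insert 67 → {37, 62, 63, 64, 65, 66, 67}
insert 61 → {37, 61, 62, 63, 64, 65, 66, 67}
advance → 37; now {61, 62, 63, 64, 65, 66, 67}
insert 48 → {48, 61, 62, 63, 64, 65, 66, 67}
advance → 48; now {61, 62, 63, 64, 65, 66, 67}
insert 47 → {47, 61, 62, 63, 64, 65, 66, 67}
advance → 47; now {61, 62, 63, 64, 65, 66, 67}

61 → 62 → 63 → 64 → 65 → 66 → 67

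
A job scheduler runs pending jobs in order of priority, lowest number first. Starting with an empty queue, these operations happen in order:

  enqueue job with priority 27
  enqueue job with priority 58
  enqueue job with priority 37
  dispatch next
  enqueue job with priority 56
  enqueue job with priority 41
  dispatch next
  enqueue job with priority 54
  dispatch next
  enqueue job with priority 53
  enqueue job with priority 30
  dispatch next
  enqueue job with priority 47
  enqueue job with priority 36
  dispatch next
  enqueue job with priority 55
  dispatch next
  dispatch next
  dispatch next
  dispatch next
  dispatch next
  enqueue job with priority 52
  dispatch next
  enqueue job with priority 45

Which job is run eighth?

insert 27 → {27}
insert 58 → {27, 58}
insert 37 → {27, 37, 58}
dispatch next → 27; now {37, 58}
insert 56 → {37, 56, 58}
insert 41 → {37, 41, 56, 58}
dispatch next → 37; now {41, 56, 58}
insert 54 → {41, 54, 56, 58}
dispatch next → 41; now {54, 56, 58}
insert 53 → {53, 54, 56, 58}
insert 30 → {30, 53, 54, 56, 58}
dispatch next → 30; now {53, 54, 56, 58}
insert 47 → {47, 53, 54, 56, 58}
insert 36 → {36, 47, 53, 54, 56, 58}
dispatch next → 36; now {47, 53, 54, 56, 58}
insert 55 → {47, 53, 54, 55, 56, 58}
dispatch next → 47; now {53, 54, 55, 56, 58}
dispatch next → 53; now {54, 55, 56, 58}
dispatch next → 54; now {55, 56, 58}
dispatch next → 55; now {56, 58}
dispatch next → 56; now {58}
insert 52 → {52, 58}
dispatch next → 52; now {58}
insert 45 → {45, 58}

54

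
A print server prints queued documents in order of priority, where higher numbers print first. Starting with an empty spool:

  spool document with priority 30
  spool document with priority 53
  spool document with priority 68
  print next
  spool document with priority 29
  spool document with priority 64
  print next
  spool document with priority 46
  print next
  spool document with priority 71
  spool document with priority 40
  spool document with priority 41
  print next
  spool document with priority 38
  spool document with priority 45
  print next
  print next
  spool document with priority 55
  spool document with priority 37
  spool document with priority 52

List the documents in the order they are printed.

[68, 64, 53, 71, 46, 45]

insert 30 → {30}
insert 53 → {53, 30}
insert 68 → {68, 53, 30}
print next → 68; now {53, 30}
insert 29 → {53, 30, 29}
insert 64 → {64, 53, 30, 29}
print next → 64; now {53, 30, 29}
insert 46 → {53, 46, 30, 29}
print next → 53; now {46, 30, 29}
insert 71 → {71, 46, 30, 29}
insert 40 → {71, 46, 40, 30, 29}
insert 41 → {71, 46, 41, 40, 30, 29}
print next → 71; now {46, 41, 40, 30, 29}
insert 38 → {46, 41, 40, 38, 30, 29}
insert 45 → {46, 45, 41, 40, 38, 30, 29}
print next → 46; now {45, 41, 40, 38, 30, 29}
print next → 45; now {41, 40, 38, 30, 29}
insert 55 → {55, 41, 40, 38, 30, 29}
insert 37 → {55, 41, 40, 38, 37, 30, 29}
insert 52 → {55, 52, 41, 40, 38, 37, 30, 29}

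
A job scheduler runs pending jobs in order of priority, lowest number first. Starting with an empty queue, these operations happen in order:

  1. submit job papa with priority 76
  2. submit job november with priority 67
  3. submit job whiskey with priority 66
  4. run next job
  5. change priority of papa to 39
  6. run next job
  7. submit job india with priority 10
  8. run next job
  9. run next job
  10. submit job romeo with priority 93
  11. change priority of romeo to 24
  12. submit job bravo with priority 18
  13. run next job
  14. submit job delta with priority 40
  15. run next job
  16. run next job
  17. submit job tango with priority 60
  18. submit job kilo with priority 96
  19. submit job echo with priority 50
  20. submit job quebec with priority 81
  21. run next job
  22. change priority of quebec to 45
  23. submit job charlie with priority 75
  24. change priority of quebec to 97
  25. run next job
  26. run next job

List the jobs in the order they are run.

[whiskey, papa, india, november, bravo, romeo, delta, echo, tango, charlie]

add papa (priority 76) → {papa:76}
add november (priority 67) → {november:67, papa:76}
add whiskey (priority 66) → {whiskey:66, november:67, papa:76}
run next job → whiskey; now {november:67, papa:76}
update papa to priority 39 → {papa:39, november:67}
run next job → papa; now {november:67}
add india (priority 10) → {india:10, november:67}
run next job → india; now {november:67}
run next job → november; now {}
add romeo (priority 93) → {romeo:93}
update romeo to priority 24 → {romeo:24}
add bravo (priority 18) → {bravo:18, romeo:24}
run next job → bravo; now {romeo:24}
add delta (priority 40) → {romeo:24, delta:40}
run next job → romeo; now {delta:40}
run next job → delta; now {}
add tango (priority 60) → {tango:60}
add kilo (priority 96) → {tango:60, kilo:96}
add echo (priority 50) → {echo:50, tango:60, kilo:96}
add quebec (priority 81) → {echo:50, tango:60, quebec:81, kilo:96}
run next job → echo; now {tango:60, quebec:81, kilo:96}
update quebec to priority 45 → {quebec:45, tango:60, kilo:96}
add charlie (priority 75) → {quebec:45, tango:60, charlie:75, kilo:96}
update quebec to priority 97 → {tango:60, charlie:75, kilo:96, quebec:97}
run next job → tango; now {charlie:75, kilo:96, quebec:97}
run next job → charlie; now {kilo:96, quebec:97}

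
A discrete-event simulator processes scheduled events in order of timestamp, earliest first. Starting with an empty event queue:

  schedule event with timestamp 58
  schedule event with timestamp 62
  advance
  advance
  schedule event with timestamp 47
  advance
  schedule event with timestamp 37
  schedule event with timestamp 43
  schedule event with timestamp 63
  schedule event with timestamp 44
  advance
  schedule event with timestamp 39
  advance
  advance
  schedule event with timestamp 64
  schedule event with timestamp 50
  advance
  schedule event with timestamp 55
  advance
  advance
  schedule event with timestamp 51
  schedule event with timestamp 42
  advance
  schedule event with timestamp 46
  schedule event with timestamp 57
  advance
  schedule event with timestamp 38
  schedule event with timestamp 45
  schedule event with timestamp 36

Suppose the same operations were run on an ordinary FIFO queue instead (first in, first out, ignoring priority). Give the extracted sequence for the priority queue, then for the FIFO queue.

priority queue: [58, 62, 47, 37, 39, 43, 44, 50, 55, 42, 46]; FIFO queue: [58, 62, 47, 37, 43, 63, 44, 39, 64, 50, 55]

insert 58 → {58}
insert 62 → {58, 62}
advance → 58; now {62}
advance → 62; now {}
insert 47 → {47}
advance → 47; now {}
insert 37 → {37}
insert 43 → {37, 43}
insert 63 → {37, 43, 63}
insert 44 → {37, 43, 44, 63}
advance → 37; now {43, 44, 63}
insert 39 → {39, 43, 44, 63}
advance → 39; now {43, 44, 63}
advance → 43; now {44, 63}
insert 64 → {44, 63, 64}
insert 50 → {44, 50, 63, 64}
advance → 44; now {50, 63, 64}
insert 55 → {50, 55, 63, 64}
advance → 50; now {55, 63, 64}
advance → 55; now {63, 64}
insert 51 → {51, 63, 64}
insert 42 → {42, 51, 63, 64}
advance → 42; now {51, 63, 64}
insert 46 → {46, 51, 63, 64}
insert 57 → {46, 51, 57, 63, 64}
advance → 46; now {51, 57, 63, 64}
insert 38 → {38, 51, 57, 63, 64}
insert 45 → {38, 45, 51, 57, 63, 64}
insert 36 → {36, 38, 45, 51, 57, 63, 64}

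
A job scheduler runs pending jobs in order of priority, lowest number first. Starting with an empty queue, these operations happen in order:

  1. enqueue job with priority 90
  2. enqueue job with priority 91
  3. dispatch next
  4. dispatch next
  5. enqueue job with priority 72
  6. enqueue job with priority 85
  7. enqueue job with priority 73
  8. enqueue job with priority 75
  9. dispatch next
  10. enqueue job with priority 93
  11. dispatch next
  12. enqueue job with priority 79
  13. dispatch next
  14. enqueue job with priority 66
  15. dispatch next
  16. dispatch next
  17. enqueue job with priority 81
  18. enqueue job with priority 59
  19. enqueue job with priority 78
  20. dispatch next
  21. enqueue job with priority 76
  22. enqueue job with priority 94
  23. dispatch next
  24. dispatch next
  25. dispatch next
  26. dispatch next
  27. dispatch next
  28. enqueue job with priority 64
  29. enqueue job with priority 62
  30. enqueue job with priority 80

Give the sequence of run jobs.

90, 91, 72, 73, 75, 66, 79, 59, 76, 78, 81, 85, 93

insert 90 → {90}
insert 91 → {90, 91}
dispatch next → 90; now {91}
dispatch next → 91; now {}
insert 72 → {72}
insert 85 → {72, 85}
insert 73 → {72, 73, 85}
insert 75 → {72, 73, 75, 85}
dispatch next → 72; now {73, 75, 85}
insert 93 → {73, 75, 85, 93}
dispatch next → 73; now {75, 85, 93}
insert 79 → {75, 79, 85, 93}
dispatch next → 75; now {79, 85, 93}
insert 66 → {66, 79, 85, 93}
dispatch next → 66; now {79, 85, 93}
dispatch next → 79; now {85, 93}
insert 81 → {81, 85, 93}
insert 59 → {59, 81, 85, 93}
insert 78 → {59, 78, 81, 85, 93}
dispatch next → 59; now {78, 81, 85, 93}
insert 76 → {76, 78, 81, 85, 93}
insert 94 → {76, 78, 81, 85, 93, 94}
dispatch next → 76; now {78, 81, 85, 93, 94}
dispatch next → 78; now {81, 85, 93, 94}
dispatch next → 81; now {85, 93, 94}
dispatch next → 85; now {93, 94}
dispatch next → 93; now {94}
insert 64 → {64, 94}
insert 62 → {62, 64, 94}
insert 80 → {62, 64, 80, 94}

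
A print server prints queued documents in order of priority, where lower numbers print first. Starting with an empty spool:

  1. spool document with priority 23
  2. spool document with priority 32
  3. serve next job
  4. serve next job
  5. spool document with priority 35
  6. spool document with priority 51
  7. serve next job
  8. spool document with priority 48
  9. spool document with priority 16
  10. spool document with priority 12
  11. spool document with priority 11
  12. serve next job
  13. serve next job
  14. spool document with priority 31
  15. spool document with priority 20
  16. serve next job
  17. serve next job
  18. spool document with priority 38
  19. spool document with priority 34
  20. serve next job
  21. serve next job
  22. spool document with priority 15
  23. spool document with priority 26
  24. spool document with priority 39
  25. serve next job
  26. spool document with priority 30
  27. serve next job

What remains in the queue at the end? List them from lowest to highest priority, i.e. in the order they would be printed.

[30, 38, 39, 48, 51]

insert 23 → {23}
insert 32 → {23, 32}
serve next job → 23; now {32}
serve next job → 32; now {}
insert 35 → {35}
insert 51 → {35, 51}
serve next job → 35; now {51}
insert 48 → {48, 51}
insert 16 → {16, 48, 51}
insert 12 → {12, 16, 48, 51}
insert 11 → {11, 12, 16, 48, 51}
serve next job → 11; now {12, 16, 48, 51}
serve next job → 12; now {16, 48, 51}
insert 31 → {16, 31, 48, 51}
insert 20 → {16, 20, 31, 48, 51}
serve next job → 16; now {20, 31, 48, 51}
serve next job → 20; now {31, 48, 51}
insert 38 → {31, 38, 48, 51}
insert 34 → {31, 34, 38, 48, 51}
serve next job → 31; now {34, 38, 48, 51}
serve next job → 34; now {38, 48, 51}
insert 15 → {15, 38, 48, 51}
insert 26 → {15, 26, 38, 48, 51}
insert 39 → {15, 26, 38, 39, 48, 51}
serve next job → 15; now {26, 38, 39, 48, 51}
insert 30 → {26, 30, 38, 39, 48, 51}
serve next job → 26; now {30, 38, 39, 48, 51}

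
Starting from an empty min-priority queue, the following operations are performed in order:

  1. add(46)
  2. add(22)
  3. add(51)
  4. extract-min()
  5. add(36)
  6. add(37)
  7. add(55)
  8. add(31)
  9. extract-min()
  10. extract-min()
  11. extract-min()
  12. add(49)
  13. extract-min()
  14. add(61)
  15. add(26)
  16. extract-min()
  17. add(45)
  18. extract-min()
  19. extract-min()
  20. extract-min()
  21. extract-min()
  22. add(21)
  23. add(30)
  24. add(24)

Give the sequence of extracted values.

22 → 31 → 36 → 37 → 46 → 26 → 45 → 49 → 51 → 55

insert 46 → {46}
insert 22 → {22, 46}
insert 51 → {22, 46, 51}
extract-min → 22; now {46, 51}
insert 36 → {36, 46, 51}
insert 37 → {36, 37, 46, 51}
insert 55 → {36, 37, 46, 51, 55}
insert 31 → {31, 36, 37, 46, 51, 55}
extract-min → 31; now {36, 37, 46, 51, 55}
extract-min → 36; now {37, 46, 51, 55}
extract-min → 37; now {46, 51, 55}
insert 49 → {46, 49, 51, 55}
extract-min → 46; now {49, 51, 55}
insert 61 → {49, 51, 55, 61}
insert 26 → {26, 49, 51, 55, 61}
extract-min → 26; now {49, 51, 55, 61}
insert 45 → {45, 49, 51, 55, 61}
extract-min → 45; now {49, 51, 55, 61}
extract-min → 49; now {51, 55, 61}
extract-min → 51; now {55, 61}
extract-min → 55; now {61}
insert 21 → {21, 61}
insert 30 → {21, 30, 61}
insert 24 → {21, 24, 30, 61}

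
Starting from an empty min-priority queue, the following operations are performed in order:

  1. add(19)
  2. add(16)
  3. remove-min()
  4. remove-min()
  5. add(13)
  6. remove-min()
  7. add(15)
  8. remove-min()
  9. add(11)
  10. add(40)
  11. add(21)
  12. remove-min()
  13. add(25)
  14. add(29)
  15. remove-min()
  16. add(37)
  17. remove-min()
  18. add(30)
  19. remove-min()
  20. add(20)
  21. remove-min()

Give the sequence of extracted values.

insert 19 → {19}
insert 16 → {16, 19}
remove-min → 16; now {19}
remove-min → 19; now {}
insert 13 → {13}
remove-min → 13; now {}
insert 15 → {15}
remove-min → 15; now {}
insert 11 → {11}
insert 40 → {11, 40}
insert 21 → {11, 21, 40}
remove-min → 11; now {21, 40}
insert 25 → {21, 25, 40}
insert 29 → {21, 25, 29, 40}
remove-min → 21; now {25, 29, 40}
insert 37 → {25, 29, 37, 40}
remove-min → 25; now {29, 37, 40}
insert 30 → {29, 30, 37, 40}
remove-min → 29; now {30, 37, 40}
insert 20 → {20, 30, 37, 40}
remove-min → 20; now {30, 37, 40}

16 → 19 → 13 → 15 → 11 → 21 → 25 → 29 → 20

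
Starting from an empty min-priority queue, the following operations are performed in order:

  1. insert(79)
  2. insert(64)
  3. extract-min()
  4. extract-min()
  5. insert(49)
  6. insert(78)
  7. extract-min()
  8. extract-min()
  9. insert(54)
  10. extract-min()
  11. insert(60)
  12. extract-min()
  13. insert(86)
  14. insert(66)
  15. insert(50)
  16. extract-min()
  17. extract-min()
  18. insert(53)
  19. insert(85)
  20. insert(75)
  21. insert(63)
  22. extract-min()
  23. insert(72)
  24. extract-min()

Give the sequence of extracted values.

insert 79 → {79}
insert 64 → {64, 79}
extract-min → 64; now {79}
extract-min → 79; now {}
insert 49 → {49}
insert 78 → {49, 78}
extract-min → 49; now {78}
extract-min → 78; now {}
insert 54 → {54}
extract-min → 54; now {}
insert 60 → {60}
extract-min → 60; now {}
insert 86 → {86}
insert 66 → {66, 86}
insert 50 → {50, 66, 86}
extract-min → 50; now {66, 86}
extract-min → 66; now {86}
insert 53 → {53, 86}
insert 85 → {53, 85, 86}
insert 75 → {53, 75, 85, 86}
insert 63 → {53, 63, 75, 85, 86}
extract-min → 53; now {63, 75, 85, 86}
insert 72 → {63, 72, 75, 85, 86}
extract-min → 63; now {72, 75, 85, 86}

64 → 79 → 49 → 78 → 54 → 60 → 50 → 66 → 53 → 63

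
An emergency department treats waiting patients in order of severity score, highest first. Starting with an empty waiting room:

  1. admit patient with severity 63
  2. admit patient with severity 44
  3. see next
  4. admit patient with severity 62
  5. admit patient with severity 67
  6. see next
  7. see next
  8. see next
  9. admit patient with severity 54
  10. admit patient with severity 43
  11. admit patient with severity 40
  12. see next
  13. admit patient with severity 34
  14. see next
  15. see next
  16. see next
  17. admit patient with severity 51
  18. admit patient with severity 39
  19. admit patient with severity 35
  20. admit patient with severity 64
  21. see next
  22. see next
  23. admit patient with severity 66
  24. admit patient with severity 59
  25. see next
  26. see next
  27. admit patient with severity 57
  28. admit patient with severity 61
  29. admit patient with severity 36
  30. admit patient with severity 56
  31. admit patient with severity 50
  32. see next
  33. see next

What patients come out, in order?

insert 63 → {63}
insert 44 → {63, 44}
see next → 63; now {44}
insert 62 → {62, 44}
insert 67 → {67, 62, 44}
see next → 67; now {62, 44}
see next → 62; now {44}
see next → 44; now {}
insert 54 → {54}
insert 43 → {54, 43}
insert 40 → {54, 43, 40}
see next → 54; now {43, 40}
insert 34 → {43, 40, 34}
see next → 43; now {40, 34}
see next → 40; now {34}
see next → 34; now {}
insert 51 → {51}
insert 39 → {51, 39}
insert 35 → {51, 39, 35}
insert 64 → {64, 51, 39, 35}
see next → 64; now {51, 39, 35}
see next → 51; now {39, 35}
insert 66 → {66, 39, 35}
insert 59 → {66, 59, 39, 35}
see next → 66; now {59, 39, 35}
see next → 59; now {39, 35}
insert 57 → {57, 39, 35}
insert 61 → {61, 57, 39, 35}
insert 36 → {61, 57, 39, 36, 35}
insert 56 → {61, 57, 56, 39, 36, 35}
insert 50 → {61, 57, 56, 50, 39, 36, 35}
see next → 61; now {57, 56, 50, 39, 36, 35}
see next → 57; now {56, 50, 39, 36, 35}

63 → 67 → 62 → 44 → 54 → 43 → 40 → 34 → 64 → 51 → 66 → 59 → 61 → 57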